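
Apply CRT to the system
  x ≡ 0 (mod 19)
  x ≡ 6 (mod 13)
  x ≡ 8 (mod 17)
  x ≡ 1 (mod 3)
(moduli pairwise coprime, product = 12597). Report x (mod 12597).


Product of moduli M = 19 · 13 · 17 · 3 = 12597.
Merge one congruence at a time:
  Start: x ≡ 0 (mod 19).
  Combine with x ≡ 6 (mod 13); new modulus lcm = 247.
    Write x = 0 + 19·t and substitute into x ≡ 6 (mod 13): 19·t ≡ 6 − 0 = 6 (mod 13).
    Reduce coefficients mod 13: 6·t ≡ 6 (mod 13).
    The inverse of 6 mod 13 is 11 (since 6·11 = 66 = 5·13 + 1), so t ≡ 11·6 = 66 ≡ 1 (mod 13).
    Then x = 0 + 19·1 = 19, valid modulo lcm(19, 13) = 247: x ≡ 19 (mod 247).
  Combine with x ≡ 8 (mod 17); new modulus lcm = 4199.
    Write x = 19 + 247·t and substitute into x ≡ 8 (mod 17): 247·t ≡ 8 − 19 = -11 (mod 17).
    Reduce coefficients mod 17: 9·t ≡ 6 (mod 17).
    The inverse of 9 mod 17 is 2 (since 9·2 = 18 = 1·17 + 1), so t ≡ 2·6 = 12 ≡ 12 (mod 17).
    Then x = 19 + 247·12 = 2983, valid modulo lcm(247, 17) = 4199: x ≡ 2983 (mod 4199).
  Combine with x ≡ 1 (mod 3); new modulus lcm = 12597.
    Write x = 2983 + 4199·t and substitute into x ≡ 1 (mod 3): 4199·t ≡ 1 − 2983 = -2982 (mod 3).
    Reduce coefficients mod 3: 2·t ≡ 0 (mod 3).
    The inverse of 2 mod 3 is 2 (since 2·2 = 4 = 1·3 + 1), so t ≡ 2·0 = 0 ≡ 0 (mod 3).
    Then x = 2983 + 4199·0 = 2983, valid modulo lcm(4199, 3) = 12597: x ≡ 2983 (mod 12597).
Verify against each original: 2983 mod 19 = 0, 2983 mod 13 = 6, 2983 mod 17 = 8, 2983 mod 3 = 1.

x ≡ 2983 (mod 12597).


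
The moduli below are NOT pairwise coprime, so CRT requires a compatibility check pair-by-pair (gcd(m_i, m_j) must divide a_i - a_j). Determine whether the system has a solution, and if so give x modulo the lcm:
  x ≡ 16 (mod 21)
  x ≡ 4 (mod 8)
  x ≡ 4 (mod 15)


Moduli 21, 8, 15 are not pairwise coprime, so CRT works modulo lcm(m_i) when all pairwise compatibility conditions hold.
Pairwise compatibility: gcd(m_i, m_j) must divide a_i - a_j for every pair.
Merge one congruence at a time:
  Start: x ≡ 16 (mod 21).
  Combine with x ≡ 4 (mod 8): gcd(21, 8) = 1; 4 - 16 = -12, which IS divisible by 1, so compatible.
    Write x = 16 + 21·t and substitute into x ≡ 4 (mod 8): 21·t ≡ 4 − 16 = -12 (mod 8).
    Reduce coefficients mod 8: 5·t ≡ 4 (mod 8).
    The inverse of 5 mod 8 is 5 (since 5·5 = 25 = 3·8 + 1), so t ≡ 5·4 = 20 ≡ 4 (mod 8).
    Then x = 16 + 21·4 = 100, valid modulo lcm(21, 8) = 168: x ≡ 100 (mod 168).
  Combine with x ≡ 4 (mod 15): gcd(168, 15) = 3; 4 - 100 = -96, which IS divisible by 3, so compatible.
    Write x = 100 + 168·t and substitute into x ≡ 4 (mod 15): 168·t ≡ 4 − 100 = -96 (mod 15).
    Divide the congruence (and modulus) by g = 3: 56·t ≡ -32 (mod 5).
    Reduce coefficients mod 5: 1·t ≡ 3 (mod 5).
    So t ≡ 3 (mod 5).
    Then x = 100 + 168·3 = 604, valid modulo lcm(168, 15) = 840: x ≡ 604 (mod 840).
Verify: 604 mod 21 = 16, 604 mod 8 = 4, 604 mod 15 = 4.

x ≡ 604 (mod 840).


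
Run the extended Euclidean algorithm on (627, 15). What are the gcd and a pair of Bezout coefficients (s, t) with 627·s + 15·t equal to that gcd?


Euclidean algorithm on (627, 15) — divide until remainder is 0:
  627 = 41 · 15 + 12
  15 = 1 · 12 + 3
  12 = 4 · 3 + 0
gcd(627, 15) = 3.
Track Bezout coefficients alongside the remainders: start with r₀ = 627 = a·1 + b·0 (s = 1, t = 0) and r₁ = 15 = a·0 + b·1 (s = 0, t = 1); each new remainder r_{k+1} = r_{k-1} − q_k·r_k inherits s_{k+1} = s_{k-1} − q_k·s_k, t_{k+1} = t_{k-1} − q_k·t_k, so r_k = a·s_k + b·t_k at every step:
  q = 41: r = 12, s = 1 − 41·0 = 1, t = 0 − 41·1 = -41  (check: 627·1 + 15·(-41) = 12)
  q = 1: r = 3, s = 0 − 1·1 = -1, t = 1 − 1·(-41) = 42  (check: 627·(-1) + 15·42 = 3)
The row with r = 3 (the gcd) gives the Bezout coefficients s = -1, t = 42.
Result: 627 · (-1) + 15 · (42) = 3.

gcd(627, 15) = 3; s = -1, t = 42 (check: 627·(-1) + 15·42 = 3).


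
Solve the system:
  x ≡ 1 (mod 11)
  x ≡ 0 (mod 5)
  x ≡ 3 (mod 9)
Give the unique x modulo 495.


Moduli 11, 5, 9 are pairwise coprime; by CRT there is a unique solution modulo M = 11 · 5 · 9 = 495.
Solve pairwise, accumulating the modulus:
  Start with x ≡ 1 (mod 11).
  Combine with x ≡ 0 (mod 5): since gcd(11, 5) = 1, we get a unique residue mod 55.
    Write x = 1 + 11·t and substitute into x ≡ 0 (mod 5): 11·t ≡ 0 − 1 = -1 (mod 5).
    Reduce coefficients mod 5: 1·t ≡ 4 (mod 5).
    So t ≡ 4 (mod 5).
    Then x = 1 + 11·4 = 45, valid modulo lcm(11, 5) = 55: x ≡ 45 (mod 55).
  Combine with x ≡ 3 (mod 9): since gcd(55, 9) = 1, we get a unique residue mod 495.
    Write x = 45 + 55·t and substitute into x ≡ 3 (mod 9): 55·t ≡ 3 − 45 = -42 (mod 9).
    Reduce coefficients mod 9: 1·t ≡ 3 (mod 9).
    So t ≡ 3 (mod 9).
    Then x = 45 + 55·3 = 210, valid modulo lcm(55, 9) = 495: x ≡ 210 (mod 495).
Verify: 210 mod 11 = 1 ✓, 210 mod 5 = 0 ✓, 210 mod 9 = 3 ✓.

x ≡ 210 (mod 495).


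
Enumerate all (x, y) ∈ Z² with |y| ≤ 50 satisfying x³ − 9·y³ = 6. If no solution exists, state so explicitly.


The equation is x³ - 9y³ = 6. For fixed y, x³ = 9·y³ + 6, so a solution requires the RHS to be a perfect cube.
Strategy: iterate y from -50 to 50, compute RHS = 9·y³ + 6, and check whether it is a (positive or negative) perfect cube.
Check small values of y:
  y = 0: RHS = 6 is not a perfect cube.
  y = 1: RHS = 15 is not a perfect cube.
  y = -1: RHS = -3 is not a perfect cube.
  y = 2: RHS = 78 is not a perfect cube.
  y = -2: RHS = -66 is not a perfect cube.
  y = 3: RHS = 249 is not a perfect cube.
  y = -3: RHS = -237 is not a perfect cube.
Continuing the search up to |y| = 50 finds no solutions either.
No (x, y) in the scanned range satisfies the equation.

No integer solutions with |y| ≤ 50.


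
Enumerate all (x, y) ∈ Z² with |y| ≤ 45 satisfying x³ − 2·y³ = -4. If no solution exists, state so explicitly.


The equation is x³ - 2y³ = -4. For fixed y, x³ = 2·y³ − 4, so a solution requires the RHS to be a perfect cube.
Strategy: iterate y from -45 to 45, compute RHS = 2·y³ − 4, and check whether it is a (positive or negative) perfect cube.
Check small values of y:
  y = 0: RHS = -4 is not a perfect cube.
  y = 1: RHS = -2 is not a perfect cube.
  y = -1: RHS = -6 is not a perfect cube.
  y = 2: RHS = 12 is not a perfect cube.
  y = -2: RHS = -20 is not a perfect cube.
  y = 3: RHS = 50 is not a perfect cube.
  y = -3: RHS = -58 is not a perfect cube.
Continuing the search up to |y| = 45 finds no solutions either.
No (x, y) in the scanned range satisfies the equation.

No integer solutions with |y| ≤ 45.


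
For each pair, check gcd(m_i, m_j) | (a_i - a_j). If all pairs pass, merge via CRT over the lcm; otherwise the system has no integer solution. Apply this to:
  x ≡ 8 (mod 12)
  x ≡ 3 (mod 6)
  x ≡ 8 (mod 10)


Moduli 12, 6, 10 are not pairwise coprime, so CRT works modulo lcm(m_i) when all pairwise compatibility conditions hold.
Pairwise compatibility: gcd(m_i, m_j) must divide a_i - a_j for every pair.
Merge one congruence at a time:
  Start: x ≡ 8 (mod 12).
  Combine with x ≡ 3 (mod 6): gcd(12, 6) = 6, and 3 - 8 = -5 is NOT divisible by 6.
    ⇒ system is inconsistent (no integer solution).

No solution (the system is inconsistent).


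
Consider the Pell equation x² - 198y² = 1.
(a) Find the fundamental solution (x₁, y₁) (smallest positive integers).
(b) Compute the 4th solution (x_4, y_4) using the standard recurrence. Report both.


Step 1: Find the fundamental solution (x₁, y₁) of x² - 198y² = 1.
  Expand √198 as a continued fraction. a₀ = ⌊√198⌋ = 14; iterate m_{k+1} = d_k·a_k − m_k, d_{k+1} = (198 − m_{k+1}²)/d_k, a_{k+1} = ⌊(a₀ + m_{k+1})/d_{k+1}⌋ (starting m₀ = 0, d₀ = 1), with convergents p_k = a_k·p_{k-1} + p_{k-2}, q_k = a_k·q_{k-1} + q_{k-2} (p₋₁ = 1, q₋₁ = 0):
  k = 0: a₀ = 14; p₀/q₀ = 14/1; p₀² − 198·q₀² = 196 − 198 = -2.
  k = 1: m = 14, d = 2, a = ⌊(14 + 14)/2⌋ = 14; p/q = (14·14 + 1)/(14·1 + 0) = 197/14; p² − 198·q² = 38809 − 38808 = 1.
  The first convergent with p² − 198·q² = 1 gives the fundamental solution (x₁, y₁) = (197, 14).
Step 2: Apply the recurrence (x_{n+1}, y_{n+1}) = (x₁x_n + 198y₁y_n, x₁y_n + y₁x_n) repeatedly.
  From (x_1, y_1) = (197, 14): x_2 = 197·197 + 198·14·14 = 77617; y_2 = 197·14 + 14·197 = 5516.
  From (x_2, y_2) = (77617, 5516): x_3 = 197·77617 + 198·14·5516 = 30580901; y_3 = 197·5516 + 14·77617 = 2173290.
  From (x_3, y_3) = (30580901, 2173290): x_4 = 197·30580901 + 198·14·2173290 = 12048797377; y_4 = 197·2173290 + 14·30580901 = 856270744.
Step 3: Verify x_4² - 198·y_4² = 145173518232002080129 - 145173518232002080128 = 1 (should be 1). ✓

(x_1, y_1) = (197, 14); (x_4, y_4) = (12048797377, 856270744).


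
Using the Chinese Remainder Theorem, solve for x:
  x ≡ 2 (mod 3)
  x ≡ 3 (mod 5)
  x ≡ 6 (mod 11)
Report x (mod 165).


Moduli 3, 5, 11 are pairwise coprime; by CRT there is a unique solution modulo M = 3 · 5 · 11 = 165.
Solve pairwise, accumulating the modulus:
  Start with x ≡ 2 (mod 3).
  Combine with x ≡ 3 (mod 5): since gcd(3, 5) = 1, we get a unique residue mod 15.
    Write x = 2 + 3·t and substitute into x ≡ 3 (mod 5): 3·t ≡ 3 − 2 = 1 (mod 5).
    The inverse of 3 mod 5 is 2 (since 3·2 = 6 = 1·5 + 1), so t ≡ 2·1 = 2 ≡ 2 (mod 5).
    Then x = 2 + 3·2 = 8, valid modulo lcm(3, 5) = 15: x ≡ 8 (mod 15).
  Combine with x ≡ 6 (mod 11): since gcd(15, 11) = 1, we get a unique residue mod 165.
    Write x = 8 + 15·t and substitute into x ≡ 6 (mod 11): 15·t ≡ 6 − 8 = -2 (mod 11).
    Reduce coefficients mod 11: 4·t ≡ 9 (mod 11).
    The inverse of 4 mod 11 is 3 (since 4·3 = 12 = 1·11 + 1), so t ≡ 3·9 = 27 ≡ 5 (mod 11).
    Then x = 8 + 15·5 = 83, valid modulo lcm(15, 11) = 165: x ≡ 83 (mod 165).
Verify: 83 mod 3 = 2 ✓, 83 mod 5 = 3 ✓, 83 mod 11 = 6 ✓.

x ≡ 83 (mod 165).


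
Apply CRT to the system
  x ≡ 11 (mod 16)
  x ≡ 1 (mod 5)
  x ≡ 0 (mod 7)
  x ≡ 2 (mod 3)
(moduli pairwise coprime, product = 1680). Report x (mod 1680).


Product of moduli M = 16 · 5 · 7 · 3 = 1680.
Merge one congruence at a time:
  Start: x ≡ 11 (mod 16).
  Combine with x ≡ 1 (mod 5); new modulus lcm = 80.
    Write x = 11 + 16·t and substitute into x ≡ 1 (mod 5): 16·t ≡ 1 − 11 = -10 (mod 5).
    Reduce coefficients mod 5: 1·t ≡ 0 (mod 5).
    So t ≡ 0 (mod 5).
    Then x = 11 + 16·0 = 11, valid modulo lcm(16, 5) = 80: x ≡ 11 (mod 80).
  Combine with x ≡ 0 (mod 7); new modulus lcm = 560.
    Write x = 11 + 80·t and substitute into x ≡ 0 (mod 7): 80·t ≡ 0 − 11 = -11 (mod 7).
    Reduce coefficients mod 7: 3·t ≡ 3 (mod 7).
    The inverse of 3 mod 7 is 5 (since 3·5 = 15 = 2·7 + 1), so t ≡ 5·3 = 15 ≡ 1 (mod 7).
    Then x = 11 + 80·1 = 91, valid modulo lcm(80, 7) = 560: x ≡ 91 (mod 560).
  Combine with x ≡ 2 (mod 3); new modulus lcm = 1680.
    Write x = 91 + 560·t and substitute into x ≡ 2 (mod 3): 560·t ≡ 2 − 91 = -89 (mod 3).
    Reduce coefficients mod 3: 2·t ≡ 1 (mod 3).
    The inverse of 2 mod 3 is 2 (since 2·2 = 4 = 1·3 + 1), so t ≡ 2·1 = 2 ≡ 2 (mod 3).
    Then x = 91 + 560·2 = 1211, valid modulo lcm(560, 3) = 1680: x ≡ 1211 (mod 1680).
Verify against each original: 1211 mod 16 = 11, 1211 mod 5 = 1, 1211 mod 7 = 0, 1211 mod 3 = 2.

x ≡ 1211 (mod 1680).


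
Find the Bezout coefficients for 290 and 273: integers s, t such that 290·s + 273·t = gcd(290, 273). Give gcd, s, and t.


Euclidean algorithm on (290, 273) — divide until remainder is 0:
  290 = 1 · 273 + 17
  273 = 16 · 17 + 1
  17 = 17 · 1 + 0
gcd(290, 273) = 1.
Track Bezout coefficients alongside the remainders: start with r₀ = 290 = a·1 + b·0 (s = 1, t = 0) and r₁ = 273 = a·0 + b·1 (s = 0, t = 1); each new remainder r_{k+1} = r_{k-1} − q_k·r_k inherits s_{k+1} = s_{k-1} − q_k·s_k, t_{k+1} = t_{k-1} − q_k·t_k, so r_k = a·s_k + b·t_k at every step:
  q = 1: r = 17, s = 1 − 1·0 = 1, t = 0 − 1·1 = -1  (check: 290·1 + 273·(-1) = 17)
  q = 16: r = 1, s = 0 − 16·1 = -16, t = 1 − 16·(-1) = 17  (check: 290·(-16) + 273·17 = 1)
The row with r = 1 (the gcd) gives the Bezout coefficients s = -16, t = 17.
Result: 290 · (-16) + 273 · (17) = 1.

gcd(290, 273) = 1; s = -16, t = 17 (check: 290·(-16) + 273·17 = 1).


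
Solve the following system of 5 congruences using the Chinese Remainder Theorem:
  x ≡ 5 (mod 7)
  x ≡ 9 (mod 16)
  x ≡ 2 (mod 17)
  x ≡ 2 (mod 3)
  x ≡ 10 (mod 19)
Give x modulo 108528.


Product of moduli M = 7 · 16 · 17 · 3 · 19 = 108528.
Merge one congruence at a time:
  Start: x ≡ 5 (mod 7).
  Combine with x ≡ 9 (mod 16); new modulus lcm = 112.
    Write x = 5 + 7·t and substitute into x ≡ 9 (mod 16): 7·t ≡ 9 − 5 = 4 (mod 16).
    The inverse of 7 mod 16 is 7 (since 7·7 = 49 = 3·16 + 1), so t ≡ 7·4 = 28 ≡ 12 (mod 16).
    Then x = 5 + 7·12 = 89, valid modulo lcm(7, 16) = 112: x ≡ 89 (mod 112).
  Combine with x ≡ 2 (mod 17); new modulus lcm = 1904.
    Write x = 89 + 112·t and substitute into x ≡ 2 (mod 17): 112·t ≡ 2 − 89 = -87 (mod 17).
    Reduce coefficients mod 17: 10·t ≡ 15 (mod 17).
    The inverse of 10 mod 17 is 12 (since 10·12 = 120 = 7·17 + 1), so t ≡ 12·15 = 180 ≡ 10 (mod 17).
    Then x = 89 + 112·10 = 1209, valid modulo lcm(112, 17) = 1904: x ≡ 1209 (mod 1904).
  Combine with x ≡ 2 (mod 3); new modulus lcm = 5712.
    Write x = 1209 + 1904·t and substitute into x ≡ 2 (mod 3): 1904·t ≡ 2 − 1209 = -1207 (mod 3).
    Reduce coefficients mod 3: 2·t ≡ 2 (mod 3).
    The inverse of 2 mod 3 is 2 (since 2·2 = 4 = 1·3 + 1), so t ≡ 2·2 = 4 ≡ 1 (mod 3).
    Then x = 1209 + 1904·1 = 3113, valid modulo lcm(1904, 3) = 5712: x ≡ 3113 (mod 5712).
  Combine with x ≡ 10 (mod 19); new modulus lcm = 108528.
    Write x = 3113 + 5712·t and substitute into x ≡ 10 (mod 19): 5712·t ≡ 10 − 3113 = -3103 (mod 19).
    Reduce coefficients mod 19: 12·t ≡ 13 (mod 19).
    The inverse of 12 mod 19 is 8 (since 12·8 = 96 = 5·19 + 1), so t ≡ 8·13 = 104 ≡ 9 (mod 19).
    Then x = 3113 + 5712·9 = 54521, valid modulo lcm(5712, 19) = 108528: x ≡ 54521 (mod 108528).
Verify against each original: 54521 mod 7 = 5, 54521 mod 16 = 9, 54521 mod 17 = 2, 54521 mod 3 = 2, 54521 mod 19 = 10.

x ≡ 54521 (mod 108528).


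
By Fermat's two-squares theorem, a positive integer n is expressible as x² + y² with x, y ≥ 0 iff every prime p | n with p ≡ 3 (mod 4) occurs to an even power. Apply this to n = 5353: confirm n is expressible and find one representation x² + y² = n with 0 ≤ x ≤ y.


Step 1: Factor n = 5353 = 53 · 101.
Step 2: Check the mod-4 condition on each prime factor: 53 ≡ 1 (mod 4), exponent 1; 101 ≡ 1 (mod 4), exponent 1.
All primes ≡ 3 (mod 4) appear to even exponent (or don't appear), so by the two-squares theorem n IS expressible as a sum of two squares.
Step 3: Build a representation. Here n = 53 · 101 is a product of primes ≡ 1 (mod 4). Each prime p ≡ 1 (mod 4) is itself a sum of two squares; find a² by testing p − a² for a perfect square:
  53: 53 − 1² = 52, 53 − 2² = 49 = 7² ⇒ 53 = 2² + 7².
  101: 101 − 1² = 100 = 10² ⇒ 101 = 1² + 10².
  Combine using the Brahmagupta–Fibonacci identity (a² + b²)(c² + d²) = (ac − bd)² + (ad + bc)² = (ac + bd)² + (ad − bc)²:
  53 · 101 = 5353: from (2² + 7²)(1² + 10²), take (2·1 − 7·10, 2·10 + 7·1) = (2 − 70, 20 + 7) = (-68, 27); dropping signs (only squares matter) gives (68, 27); check 68² + 27² = 4624 + 729 = 5353 ✓.
Step 4: Order so x ≤ y and verify: 27² + 68² = 729 + 4624 = 5353 = n. ✓

n = 5353 = 27² + 68² (one valid representation with x ≤ y).


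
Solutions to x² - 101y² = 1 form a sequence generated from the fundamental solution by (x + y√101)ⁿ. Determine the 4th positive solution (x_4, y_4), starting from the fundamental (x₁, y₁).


Step 1: Find the fundamental solution (x₁, y₁) of x² - 101y² = 1.
  Expand √101 as a continued fraction. a₀ = ⌊√101⌋ = 10; iterate m_{k+1} = d_k·a_k − m_k, d_{k+1} = (101 − m_{k+1}²)/d_k, a_{k+1} = ⌊(a₀ + m_{k+1})/d_{k+1}⌋ (starting m₀ = 0, d₀ = 1), with convergents p_k = a_k·p_{k-1} + p_{k-2}, q_k = a_k·q_{k-1} + q_{k-2} (p₋₁ = 1, q₋₁ = 0):
  k = 0: a₀ = 10; p₀/q₀ = 10/1; p₀² − 101·q₀² = 100 − 101 = -1.
  k = 1: m = 10, d = 1, a = ⌊(10 + 10)/1⌋ = 20; p/q = (20·10 + 1)/(20·1 + 0) = 201/20; p² − 101·q² = 40401 − 40400 = 1.
  The first convergent with p² − 101·q² = 1 gives the fundamental solution (x₁, y₁) = (201, 20).
Step 2: Apply the recurrence (x_{n+1}, y_{n+1}) = (x₁x_n + 101y₁y_n, x₁y_n + y₁x_n) repeatedly.
  From (x_1, y_1) = (201, 20): x_2 = 201·201 + 101·20·20 = 80801; y_2 = 201·20 + 20·201 = 8040.
  From (x_2, y_2) = (80801, 8040): x_3 = 201·80801 + 101·20·8040 = 32481801; y_3 = 201·8040 + 20·80801 = 3232060.
  From (x_3, y_3) = (32481801, 3232060): x_4 = 201·32481801 + 101·20·3232060 = 13057603201; y_4 = 201·3232060 + 20·32481801 = 1299280080.
Step 3: Verify x_4² - 101·y_4² = 170501001354765446401 - 170501001354765446400 = 1 (should be 1). ✓

(x_1, y_1) = (201, 20); (x_4, y_4) = (13057603201, 1299280080).


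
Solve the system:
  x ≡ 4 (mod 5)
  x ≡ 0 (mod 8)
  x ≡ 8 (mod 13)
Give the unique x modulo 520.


Moduli 5, 8, 13 are pairwise coprime; by CRT there is a unique solution modulo M = 5 · 8 · 13 = 520.
Solve pairwise, accumulating the modulus:
  Start with x ≡ 4 (mod 5).
  Combine with x ≡ 0 (mod 8): since gcd(5, 8) = 1, we get a unique residue mod 40.
    Write x = 4 + 5·t and substitute into x ≡ 0 (mod 8): 5·t ≡ 0 − 4 = -4 (mod 8).
    Reduce coefficients mod 8: 5·t ≡ 4 (mod 8).
    The inverse of 5 mod 8 is 5 (since 5·5 = 25 = 3·8 + 1), so t ≡ 5·4 = 20 ≡ 4 (mod 8).
    Then x = 4 + 5·4 = 24, valid modulo lcm(5, 8) = 40: x ≡ 24 (mod 40).
  Combine with x ≡ 8 (mod 13): since gcd(40, 13) = 1, we get a unique residue mod 520.
    Write x = 24 + 40·t and substitute into x ≡ 8 (mod 13): 40·t ≡ 8 − 24 = -16 (mod 13).
    Reduce coefficients mod 13: 1·t ≡ 10 (mod 13).
    So t ≡ 10 (mod 13).
    Then x = 24 + 40·10 = 424, valid modulo lcm(40, 13) = 520: x ≡ 424 (mod 520).
Verify: 424 mod 5 = 4 ✓, 424 mod 8 = 0 ✓, 424 mod 13 = 8 ✓.

x ≡ 424 (mod 520).


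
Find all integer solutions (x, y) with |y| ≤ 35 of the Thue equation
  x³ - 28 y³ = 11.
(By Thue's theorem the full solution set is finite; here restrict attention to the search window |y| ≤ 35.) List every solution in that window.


The equation is x³ - 28y³ = 11. For fixed y, x³ = 28·y³ + 11, so a solution requires the RHS to be a perfect cube.
Strategy: iterate y from -35 to 35, compute RHS = 28·y³ + 11, and check whether it is a (positive or negative) perfect cube.
Check small values of y:
  y = 0: RHS = 11 is not a perfect cube.
  y = 1: RHS = 39 is not a perfect cube.
  y = -1: RHS = -17 is not a perfect cube.
  y = 2: RHS = 235 is not a perfect cube.
  y = -2: RHS = -213 is not a perfect cube.
  y = 3: RHS = 767 is not a perfect cube.
  y = -3: RHS = -745 is not a perfect cube.
Continuing the search up to |y| = 35 finds no solutions either.
No (x, y) in the scanned range satisfies the equation.

No integer solutions with |y| ≤ 35.


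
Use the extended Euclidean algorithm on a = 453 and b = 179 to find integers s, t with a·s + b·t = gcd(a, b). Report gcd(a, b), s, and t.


Euclidean algorithm on (453, 179) — divide until remainder is 0:
  453 = 2 · 179 + 95
  179 = 1 · 95 + 84
  95 = 1 · 84 + 11
  84 = 7 · 11 + 7
  11 = 1 · 7 + 4
  7 = 1 · 4 + 3
  4 = 1 · 3 + 1
  3 = 3 · 1 + 0
gcd(453, 179) = 1.
Track Bezout coefficients alongside the remainders: start with r₀ = 453 = a·1 + b·0 (s = 1, t = 0) and r₁ = 179 = a·0 + b·1 (s = 0, t = 1); each new remainder r_{k+1} = r_{k-1} − q_k·r_k inherits s_{k+1} = s_{k-1} − q_k·s_k, t_{k+1} = t_{k-1} − q_k·t_k, so r_k = a·s_k + b·t_k at every step:
  q = 2: r = 95, s = 1 − 2·0 = 1, t = 0 − 2·1 = -2  (check: 453·1 + 179·(-2) = 95)
  q = 1: r = 84, s = 0 − 1·1 = -1, t = 1 − 1·(-2) = 3  (check: 453·(-1) + 179·3 = 84)
  q = 1: r = 11, s = 1 − 1·(-1) = 2, t = -2 − 1·3 = -5  (check: 453·2 + 179·(-5) = 11)
  q = 7: r = 7, s = -1 − 7·2 = -15, t = 3 − 7·(-5) = 38  (check: 453·(-15) + 179·38 = 7)
  q = 1: r = 4, s = 2 − 1·(-15) = 17, t = -5 − 1·38 = -43  (check: 453·17 + 179·(-43) = 4)
  q = 1: r = 3, s = -15 − 1·17 = -32, t = 38 − 1·(-43) = 81  (check: 453·(-32) + 179·81 = 3)
  q = 1: r = 1, s = 17 − 1·(-32) = 49, t = -43 − 1·81 = -124  (check: 453·49 + 179·(-124) = 1)
The row with r = 1 (the gcd) gives the Bezout coefficients s = 49, t = -124.
Result: 453 · (49) + 179 · (-124) = 1.

gcd(453, 179) = 1; s = 49, t = -124 (check: 453·49 + 179·(-124) = 1).


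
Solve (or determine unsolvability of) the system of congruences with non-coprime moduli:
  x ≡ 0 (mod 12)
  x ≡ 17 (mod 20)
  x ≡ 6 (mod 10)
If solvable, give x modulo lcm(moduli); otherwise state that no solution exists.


Moduli 12, 20, 10 are not pairwise coprime, so CRT works modulo lcm(m_i) when all pairwise compatibility conditions hold.
Pairwise compatibility: gcd(m_i, m_j) must divide a_i - a_j for every pair.
Merge one congruence at a time:
  Start: x ≡ 0 (mod 12).
  Combine with x ≡ 17 (mod 20): gcd(12, 20) = 4, and 17 - 0 = 17 is NOT divisible by 4.
    ⇒ system is inconsistent (no integer solution).

No solution (the system is inconsistent).


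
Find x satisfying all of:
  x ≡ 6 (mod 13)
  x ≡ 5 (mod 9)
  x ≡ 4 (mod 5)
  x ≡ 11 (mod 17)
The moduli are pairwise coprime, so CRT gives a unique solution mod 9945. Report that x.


Product of moduli M = 13 · 9 · 5 · 17 = 9945.
Merge one congruence at a time:
  Start: x ≡ 6 (mod 13).
  Combine with x ≡ 5 (mod 9); new modulus lcm = 117.
    Write x = 6 + 13·t and substitute into x ≡ 5 (mod 9): 13·t ≡ 5 − 6 = -1 (mod 9).
    Reduce coefficients mod 9: 4·t ≡ 8 (mod 9).
    The inverse of 4 mod 9 is 7 (since 4·7 = 28 = 3·9 + 1), so t ≡ 7·8 = 56 ≡ 2 (mod 9).
    Then x = 6 + 13·2 = 32, valid modulo lcm(13, 9) = 117: x ≡ 32 (mod 117).
  Combine with x ≡ 4 (mod 5); new modulus lcm = 585.
    Write x = 32 + 117·t and substitute into x ≡ 4 (mod 5): 117·t ≡ 4 − 32 = -28 (mod 5).
    Reduce coefficients mod 5: 2·t ≡ 2 (mod 5).
    The inverse of 2 mod 5 is 3 (since 2·3 = 6 = 1·5 + 1), so t ≡ 3·2 = 6 ≡ 1 (mod 5).
    Then x = 32 + 117·1 = 149, valid modulo lcm(117, 5) = 585: x ≡ 149 (mod 585).
  Combine with x ≡ 11 (mod 17); new modulus lcm = 9945.
    Write x = 149 + 585·t and substitute into x ≡ 11 (mod 17): 585·t ≡ 11 − 149 = -138 (mod 17).
    Reduce coefficients mod 17: 7·t ≡ 15 (mod 17).
    The inverse of 7 mod 17 is 5 (since 7·5 = 35 = 2·17 + 1), so t ≡ 5·15 = 75 ≡ 7 (mod 17).
    Then x = 149 + 585·7 = 4244, valid modulo lcm(585, 17) = 9945: x ≡ 4244 (mod 9945).
Verify against each original: 4244 mod 13 = 6, 4244 mod 9 = 5, 4244 mod 5 = 4, 4244 mod 17 = 11.

x ≡ 4244 (mod 9945).


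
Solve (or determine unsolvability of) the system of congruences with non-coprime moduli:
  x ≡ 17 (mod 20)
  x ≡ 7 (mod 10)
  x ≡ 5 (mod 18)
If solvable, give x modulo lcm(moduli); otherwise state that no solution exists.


Moduli 20, 10, 18 are not pairwise coprime, so CRT works modulo lcm(m_i) when all pairwise compatibility conditions hold.
Pairwise compatibility: gcd(m_i, m_j) must divide a_i - a_j for every pair.
Merge one congruence at a time:
  Start: x ≡ 17 (mod 20).
  Combine with x ≡ 7 (mod 10): gcd(20, 10) = 10; 7 - 17 = -10, which IS divisible by 10, so compatible.
    Write x = 17 + 20·t and substitute into x ≡ 7 (mod 10): 20·t ≡ 7 − 17 = -10 (mod 10).
    Divide the congruence (and modulus) by g = 10: 2·t ≡ -1 (mod 1).
    Modulo 1 every t works; take t = 0.
    Then x = 17 + 20·0 = 17, valid modulo lcm(20, 10) = 20: x ≡ 17 (mod 20).
  Combine with x ≡ 5 (mod 18): gcd(20, 18) = 2; 5 - 17 = -12, which IS divisible by 2, so compatible.
    Write x = 17 + 20·t and substitute into x ≡ 5 (mod 18): 20·t ≡ 5 − 17 = -12 (mod 18).
    Divide the congruence (and modulus) by g = 2: 10·t ≡ -6 (mod 9).
    Reduce coefficients mod 9: 1·t ≡ 3 (mod 9).
    So t ≡ 3 (mod 9).
    Then x = 17 + 20·3 = 77, valid modulo lcm(20, 18) = 180: x ≡ 77 (mod 180).
Verify: 77 mod 20 = 17, 77 mod 10 = 7, 77 mod 18 = 5.

x ≡ 77 (mod 180).


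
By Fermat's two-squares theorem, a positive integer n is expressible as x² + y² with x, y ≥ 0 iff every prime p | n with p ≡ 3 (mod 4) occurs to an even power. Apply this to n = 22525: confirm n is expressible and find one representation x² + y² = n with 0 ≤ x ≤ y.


Step 1: Factor n = 22525 = 5^2 · 17 · 53.
Step 2: Check the mod-4 condition on each prime factor: 5 ≡ 1 (mod 4), exponent 2; 17 ≡ 1 (mod 4), exponent 1; 53 ≡ 1 (mod 4), exponent 1.
All primes ≡ 3 (mod 4) appear to even exponent (or don't appear), so by the two-squares theorem n IS expressible as a sum of two squares.
Step 3: Build a representation. Group n = k² · m with k = 5 and m = 17 · 53 = 901 (a product of primes ≡ 1 (mod 4)); a representation of m scales to one of n via (k·x)² + (k·y)² = k²(x² + y²). Each prime p ≡ 1 (mod 4) is itself a sum of two squares; find a² by testing p − a² for a perfect square:
  17: 17 − 1² = 16 = 4² ⇒ 17 = 1² + 4².
  53: 53 − 1² = 52, 53 − 2² = 49 = 7² ⇒ 53 = 2² + 7².
  Combine using the Brahmagupta–Fibonacci identity (a² + b²)(c² + d²) = (ac − bd)² + (ad + bc)² = (ac + bd)² + (ad − bc)²:
  17 · 53 = 901: from (1² + 4²)(2² + 7²), take (1·2 − 4·7, 1·7 + 4·2) = (2 − 28, 7 + 8) = (-26, 15); dropping signs (only squares matter) gives (26, 15); check 26² + 15² = 676 + 225 = 901 ✓.
  Scale by k = 5: (5·26, 5·15) = (130, 75).
Step 4: Order so x ≤ y and verify: 75² + 130² = 5625 + 16900 = 22525 = n. ✓

n = 22525 = 75² + 130² (one valid representation with x ≤ y).


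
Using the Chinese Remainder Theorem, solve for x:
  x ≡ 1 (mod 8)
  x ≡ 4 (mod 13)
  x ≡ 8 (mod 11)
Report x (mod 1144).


Moduli 8, 13, 11 are pairwise coprime; by CRT there is a unique solution modulo M = 8 · 13 · 11 = 1144.
Solve pairwise, accumulating the modulus:
  Start with x ≡ 1 (mod 8).
  Combine with x ≡ 4 (mod 13): since gcd(8, 13) = 1, we get a unique residue mod 104.
    Write x = 1 + 8·t and substitute into x ≡ 4 (mod 13): 8·t ≡ 4 − 1 = 3 (mod 13).
    The inverse of 8 mod 13 is 5 (since 8·5 = 40 = 3·13 + 1), so t ≡ 5·3 = 15 ≡ 2 (mod 13).
    Then x = 1 + 8·2 = 17, valid modulo lcm(8, 13) = 104: x ≡ 17 (mod 104).
  Combine with x ≡ 8 (mod 11): since gcd(104, 11) = 1, we get a unique residue mod 1144.
    Write x = 17 + 104·t and substitute into x ≡ 8 (mod 11): 104·t ≡ 8 − 17 = -9 (mod 11).
    Reduce coefficients mod 11: 5·t ≡ 2 (mod 11).
    The inverse of 5 mod 11 is 9 (since 5·9 = 45 = 4·11 + 1), so t ≡ 9·2 = 18 ≡ 7 (mod 11).
    Then x = 17 + 104·7 = 745, valid modulo lcm(104, 11) = 1144: x ≡ 745 (mod 1144).
Verify: 745 mod 8 = 1 ✓, 745 mod 13 = 4 ✓, 745 mod 11 = 8 ✓.

x ≡ 745 (mod 1144).


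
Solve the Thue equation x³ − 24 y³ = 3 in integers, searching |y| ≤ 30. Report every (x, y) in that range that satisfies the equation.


The equation is x³ - 24y³ = 3. For fixed y, x³ = 24·y³ + 3, so a solution requires the RHS to be a perfect cube.
Strategy: iterate y from -30 to 30, compute RHS = 24·y³ + 3, and check whether it is a (positive or negative) perfect cube.
Check small values of y:
  y = 0: RHS = 3 is not a perfect cube.
  y = 1: RHS = 27 = (3)³ ⇒ x = 3 works.
  y = -1: RHS = -21 is not a perfect cube.
  y = 2: RHS = 195 is not a perfect cube.
  y = -2: RHS = -189 is not a perfect cube.
  y = 3: RHS = 651 is not a perfect cube.
  y = -3: RHS = -645 is not a perfect cube.
Continuing the search up to |y| = 30 finds no further solutions beyond those listed.
Collected solutions: (3, 1).

Solutions (with |y| ≤ 30): (3, 1).


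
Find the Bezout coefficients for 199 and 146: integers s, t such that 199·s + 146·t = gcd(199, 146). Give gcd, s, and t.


Euclidean algorithm on (199, 146) — divide until remainder is 0:
  199 = 1 · 146 + 53
  146 = 2 · 53 + 40
  53 = 1 · 40 + 13
  40 = 3 · 13 + 1
  13 = 13 · 1 + 0
gcd(199, 146) = 1.
Track Bezout coefficients alongside the remainders: start with r₀ = 199 = a·1 + b·0 (s = 1, t = 0) and r₁ = 146 = a·0 + b·1 (s = 0, t = 1); each new remainder r_{k+1} = r_{k-1} − q_k·r_k inherits s_{k+1} = s_{k-1} − q_k·s_k, t_{k+1} = t_{k-1} − q_k·t_k, so r_k = a·s_k + b·t_k at every step:
  q = 1: r = 53, s = 1 − 1·0 = 1, t = 0 − 1·1 = -1  (check: 199·1 + 146·(-1) = 53)
  q = 2: r = 40, s = 0 − 2·1 = -2, t = 1 − 2·(-1) = 3  (check: 199·(-2) + 146·3 = 40)
  q = 1: r = 13, s = 1 − 1·(-2) = 3, t = -1 − 1·3 = -4  (check: 199·3 + 146·(-4) = 13)
  q = 3: r = 1, s = -2 − 3·3 = -11, t = 3 − 3·(-4) = 15  (check: 199·(-11) + 146·15 = 1)
The row with r = 1 (the gcd) gives the Bezout coefficients s = -11, t = 15.
Result: 199 · (-11) + 146 · (15) = 1.

gcd(199, 146) = 1; s = -11, t = 15 (check: 199·(-11) + 146·15 = 1).


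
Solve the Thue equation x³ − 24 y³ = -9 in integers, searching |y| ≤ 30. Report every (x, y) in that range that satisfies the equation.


The equation is x³ - 24y³ = -9. For fixed y, x³ = 24·y³ − 9, so a solution requires the RHS to be a perfect cube.
Strategy: iterate y from -30 to 30, compute RHS = 24·y³ − 9, and check whether it is a (positive or negative) perfect cube.
Check small values of y:
  y = 0: RHS = -9 is not a perfect cube.
  y = 1: RHS = 15 is not a perfect cube.
  y = -1: RHS = -33 is not a perfect cube.
  y = 2: RHS = 183 is not a perfect cube.
  y = -2: RHS = -201 is not a perfect cube.
  y = 3: RHS = 639 is not a perfect cube.
  y = -3: RHS = -657 is not a perfect cube.
Continuing the search up to |y| = 30 finds no solutions either.
No (x, y) in the scanned range satisfies the equation.

No integer solutions with |y| ≤ 30.


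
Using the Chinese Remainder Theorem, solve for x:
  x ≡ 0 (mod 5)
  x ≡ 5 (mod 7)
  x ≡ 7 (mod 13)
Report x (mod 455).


Moduli 5, 7, 13 are pairwise coprime; by CRT there is a unique solution modulo M = 5 · 7 · 13 = 455.
Solve pairwise, accumulating the modulus:
  Start with x ≡ 0 (mod 5).
  Combine with x ≡ 5 (mod 7): since gcd(5, 7) = 1, we get a unique residue mod 35.
    Write x = 0 + 5·t and substitute into x ≡ 5 (mod 7): 5·t ≡ 5 − 0 = 5 (mod 7).
    The inverse of 5 mod 7 is 3 (since 5·3 = 15 = 2·7 + 1), so t ≡ 3·5 = 15 ≡ 1 (mod 7).
    Then x = 0 + 5·1 = 5, valid modulo lcm(5, 7) = 35: x ≡ 5 (mod 35).
  Combine with x ≡ 7 (mod 13): since gcd(35, 13) = 1, we get a unique residue mod 455.
    Write x = 5 + 35·t and substitute into x ≡ 7 (mod 13): 35·t ≡ 7 − 5 = 2 (mod 13).
    Reduce coefficients mod 13: 9·t ≡ 2 (mod 13).
    The inverse of 9 mod 13 is 3 (since 9·3 = 27 = 2·13 + 1), so t ≡ 3·2 = 6 ≡ 6 (mod 13).
    Then x = 5 + 35·6 = 215, valid modulo lcm(35, 13) = 455: x ≡ 215 (mod 455).
Verify: 215 mod 5 = 0 ✓, 215 mod 7 = 5 ✓, 215 mod 13 = 7 ✓.

x ≡ 215 (mod 455).


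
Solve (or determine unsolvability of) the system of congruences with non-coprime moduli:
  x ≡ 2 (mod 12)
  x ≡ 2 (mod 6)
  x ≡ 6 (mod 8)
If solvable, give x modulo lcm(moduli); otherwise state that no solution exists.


Moduli 12, 6, 8 are not pairwise coprime, so CRT works modulo lcm(m_i) when all pairwise compatibility conditions hold.
Pairwise compatibility: gcd(m_i, m_j) must divide a_i - a_j for every pair.
Merge one congruence at a time:
  Start: x ≡ 2 (mod 12).
  Combine with x ≡ 2 (mod 6): gcd(12, 6) = 6; 2 - 2 = 0, which IS divisible by 6, so compatible.
    Write x = 2 + 12·t and substitute into x ≡ 2 (mod 6): 12·t ≡ 2 − 2 = 0 (mod 6).
    Divide the congruence (and modulus) by g = 6: 2·t ≡ 0 (mod 1).
    Modulo 1 every t works; take t = 0.
    Then x = 2 + 12·0 = 2, valid modulo lcm(12, 6) = 12: x ≡ 2 (mod 12).
  Combine with x ≡ 6 (mod 8): gcd(12, 8) = 4; 6 - 2 = 4, which IS divisible by 4, so compatible.
    Write x = 2 + 12·t and substitute into x ≡ 6 (mod 8): 12·t ≡ 6 − 2 = 4 (mod 8).
    Divide the congruence (and modulus) by g = 4: 3·t ≡ 1 (mod 2).
    Reduce coefficients mod 2: 1·t ≡ 1 (mod 2).
    So t ≡ 1 (mod 2).
    Then x = 2 + 12·1 = 14, valid modulo lcm(12, 8) = 24: x ≡ 14 (mod 24).
Verify: 14 mod 12 = 2, 14 mod 6 = 2, 14 mod 8 = 6.

x ≡ 14 (mod 24).


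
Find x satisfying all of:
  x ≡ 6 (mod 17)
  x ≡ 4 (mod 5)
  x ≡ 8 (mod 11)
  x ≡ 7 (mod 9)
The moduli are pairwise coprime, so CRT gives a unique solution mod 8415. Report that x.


Product of moduli M = 17 · 5 · 11 · 9 = 8415.
Merge one congruence at a time:
  Start: x ≡ 6 (mod 17).
  Combine with x ≡ 4 (mod 5); new modulus lcm = 85.
    Write x = 6 + 17·t and substitute into x ≡ 4 (mod 5): 17·t ≡ 4 − 6 = -2 (mod 5).
    Reduce coefficients mod 5: 2·t ≡ 3 (mod 5).
    The inverse of 2 mod 5 is 3 (since 2·3 = 6 = 1·5 + 1), so t ≡ 3·3 = 9 ≡ 4 (mod 5).
    Then x = 6 + 17·4 = 74, valid modulo lcm(17, 5) = 85: x ≡ 74 (mod 85).
  Combine with x ≡ 8 (mod 11); new modulus lcm = 935.
    Write x = 74 + 85·t and substitute into x ≡ 8 (mod 11): 85·t ≡ 8 − 74 = -66 (mod 11).
    Reduce coefficients mod 11: 8·t ≡ 0 (mod 11).
    The inverse of 8 mod 11 is 7 (since 8·7 = 56 = 5·11 + 1), so t ≡ 7·0 = 0 ≡ 0 (mod 11).
    Then x = 74 + 85·0 = 74, valid modulo lcm(85, 11) = 935: x ≡ 74 (mod 935).
  Combine with x ≡ 7 (mod 9); new modulus lcm = 8415.
    Write x = 74 + 935·t and substitute into x ≡ 7 (mod 9): 935·t ≡ 7 − 74 = -67 (mod 9).
    Reduce coefficients mod 9: 8·t ≡ 5 (mod 9).
    The inverse of 8 mod 9 is 8 (since 8·8 = 64 = 7·9 + 1), so t ≡ 8·5 = 40 ≡ 4 (mod 9).
    Then x = 74 + 935·4 = 3814, valid modulo lcm(935, 9) = 8415: x ≡ 3814 (mod 8415).
Verify against each original: 3814 mod 17 = 6, 3814 mod 5 = 4, 3814 mod 11 = 8, 3814 mod 9 = 7.

x ≡ 3814 (mod 8415).


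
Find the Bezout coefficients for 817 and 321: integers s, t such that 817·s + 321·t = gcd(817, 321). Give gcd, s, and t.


Euclidean algorithm on (817, 321) — divide until remainder is 0:
  817 = 2 · 321 + 175
  321 = 1 · 175 + 146
  175 = 1 · 146 + 29
  146 = 5 · 29 + 1
  29 = 29 · 1 + 0
gcd(817, 321) = 1.
Track Bezout coefficients alongside the remainders: start with r₀ = 817 = a·1 + b·0 (s = 1, t = 0) and r₁ = 321 = a·0 + b·1 (s = 0, t = 1); each new remainder r_{k+1} = r_{k-1} − q_k·r_k inherits s_{k+1} = s_{k-1} − q_k·s_k, t_{k+1} = t_{k-1} − q_k·t_k, so r_k = a·s_k + b·t_k at every step:
  q = 2: r = 175, s = 1 − 2·0 = 1, t = 0 − 2·1 = -2  (check: 817·1 + 321·(-2) = 175)
  q = 1: r = 146, s = 0 − 1·1 = -1, t = 1 − 1·(-2) = 3  (check: 817·(-1) + 321·3 = 146)
  q = 1: r = 29, s = 1 − 1·(-1) = 2, t = -2 − 1·3 = -5  (check: 817·2 + 321·(-5) = 29)
  q = 5: r = 1, s = -1 − 5·2 = -11, t = 3 − 5·(-5) = 28  (check: 817·(-11) + 321·28 = 1)
The row with r = 1 (the gcd) gives the Bezout coefficients s = -11, t = 28.
Result: 817 · (-11) + 321 · (28) = 1.

gcd(817, 321) = 1; s = -11, t = 28 (check: 817·(-11) + 321·28 = 1).


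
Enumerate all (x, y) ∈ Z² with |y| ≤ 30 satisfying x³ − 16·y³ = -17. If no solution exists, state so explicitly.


The equation is x³ - 16y³ = -17. For fixed y, x³ = 16·y³ − 17, so a solution requires the RHS to be a perfect cube.
Strategy: iterate y from -30 to 30, compute RHS = 16·y³ − 17, and check whether it is a (positive or negative) perfect cube.
Check small values of y:
  y = 0: RHS = -17 is not a perfect cube.
  y = 1: RHS = -1 = (-1)³ ⇒ x = -1 works.
  y = -1: RHS = -33 is not a perfect cube.
  y = 2: RHS = 111 is not a perfect cube.
  y = -2: RHS = -145 is not a perfect cube.
  y = 3: RHS = 415 is not a perfect cube.
  y = -3: RHS = -449 is not a perfect cube.
Continuing the search up to |y| = 30 finds no further solutions beyond those listed.
Collected solutions: (-1, 1).

Solutions (with |y| ≤ 30): (-1, 1).


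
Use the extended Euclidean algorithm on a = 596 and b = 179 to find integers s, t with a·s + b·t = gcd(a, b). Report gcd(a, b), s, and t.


Euclidean algorithm on (596, 179) — divide until remainder is 0:
  596 = 3 · 179 + 59
  179 = 3 · 59 + 2
  59 = 29 · 2 + 1
  2 = 2 · 1 + 0
gcd(596, 179) = 1.
Track Bezout coefficients alongside the remainders: start with r₀ = 596 = a·1 + b·0 (s = 1, t = 0) and r₁ = 179 = a·0 + b·1 (s = 0, t = 1); each new remainder r_{k+1} = r_{k-1} − q_k·r_k inherits s_{k+1} = s_{k-1} − q_k·s_k, t_{k+1} = t_{k-1} − q_k·t_k, so r_k = a·s_k + b·t_k at every step:
  q = 3: r = 59, s = 1 − 3·0 = 1, t = 0 − 3·1 = -3  (check: 596·1 + 179·(-3) = 59)
  q = 3: r = 2, s = 0 − 3·1 = -3, t = 1 − 3·(-3) = 10  (check: 596·(-3) + 179·10 = 2)
  q = 29: r = 1, s = 1 − 29·(-3) = 88, t = -3 − 29·10 = -293  (check: 596·88 + 179·(-293) = 1)
The row with r = 1 (the gcd) gives the Bezout coefficients s = 88, t = -293.
Result: 596 · (88) + 179 · (-293) = 1.

gcd(596, 179) = 1; s = 88, t = -293 (check: 596·88 + 179·(-293) = 1).


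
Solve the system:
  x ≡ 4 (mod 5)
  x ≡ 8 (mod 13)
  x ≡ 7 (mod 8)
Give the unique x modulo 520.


Moduli 5, 13, 8 are pairwise coprime; by CRT there is a unique solution modulo M = 5 · 13 · 8 = 520.
Solve pairwise, accumulating the modulus:
  Start with x ≡ 4 (mod 5).
  Combine with x ≡ 8 (mod 13): since gcd(5, 13) = 1, we get a unique residue mod 65.
    Write x = 4 + 5·t and substitute into x ≡ 8 (mod 13): 5·t ≡ 8 − 4 = 4 (mod 13).
    The inverse of 5 mod 13 is 8 (since 5·8 = 40 = 3·13 + 1), so t ≡ 8·4 = 32 ≡ 6 (mod 13).
    Then x = 4 + 5·6 = 34, valid modulo lcm(5, 13) = 65: x ≡ 34 (mod 65).
  Combine with x ≡ 7 (mod 8): since gcd(65, 8) = 1, we get a unique residue mod 520.
    Write x = 34 + 65·t and substitute into x ≡ 7 (mod 8): 65·t ≡ 7 − 34 = -27 (mod 8).
    Reduce coefficients mod 8: 1·t ≡ 5 (mod 8).
    So t ≡ 5 (mod 8).
    Then x = 34 + 65·5 = 359, valid modulo lcm(65, 8) = 520: x ≡ 359 (mod 520).
Verify: 359 mod 5 = 4 ✓, 359 mod 13 = 8 ✓, 359 mod 8 = 7 ✓.

x ≡ 359 (mod 520).


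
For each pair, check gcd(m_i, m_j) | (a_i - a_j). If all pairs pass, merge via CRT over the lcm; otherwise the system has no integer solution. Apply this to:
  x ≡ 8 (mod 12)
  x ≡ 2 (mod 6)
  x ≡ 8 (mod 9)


Moduli 12, 6, 9 are not pairwise coprime, so CRT works modulo lcm(m_i) when all pairwise compatibility conditions hold.
Pairwise compatibility: gcd(m_i, m_j) must divide a_i - a_j for every pair.
Merge one congruence at a time:
  Start: x ≡ 8 (mod 12).
  Combine with x ≡ 2 (mod 6): gcd(12, 6) = 6; 2 - 8 = -6, which IS divisible by 6, so compatible.
    Write x = 8 + 12·t and substitute into x ≡ 2 (mod 6): 12·t ≡ 2 − 8 = -6 (mod 6).
    Divide the congruence (and modulus) by g = 6: 2·t ≡ -1 (mod 1).
    Modulo 1 every t works; take t = 0.
    Then x = 8 + 12·0 = 8, valid modulo lcm(12, 6) = 12: x ≡ 8 (mod 12).
  Combine with x ≡ 8 (mod 9): gcd(12, 9) = 3; 8 - 8 = 0, which IS divisible by 3, so compatible.
    Write x = 8 + 12·t and substitute into x ≡ 8 (mod 9): 12·t ≡ 8 − 8 = 0 (mod 9).
    Divide the congruence (and modulus) by g = 3: 4·t ≡ 0 (mod 3).
    Reduce coefficients mod 3: 1·t ≡ 0 (mod 3).
    So t ≡ 0 (mod 3).
    Then x = 8 + 12·0 = 8, valid modulo lcm(12, 9) = 36: x ≡ 8 (mod 36).
Verify: 8 mod 12 = 8, 8 mod 6 = 2, 8 mod 9 = 8.

x ≡ 8 (mod 36).


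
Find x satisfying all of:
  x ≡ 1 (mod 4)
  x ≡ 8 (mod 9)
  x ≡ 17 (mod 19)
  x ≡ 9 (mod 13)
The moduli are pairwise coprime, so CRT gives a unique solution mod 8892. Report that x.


Product of moduli M = 4 · 9 · 19 · 13 = 8892.
Merge one congruence at a time:
  Start: x ≡ 1 (mod 4).
  Combine with x ≡ 8 (mod 9); new modulus lcm = 36.
    Write x = 1 + 4·t and substitute into x ≡ 8 (mod 9): 4·t ≡ 8 − 1 = 7 (mod 9).
    The inverse of 4 mod 9 is 7 (since 4·7 = 28 = 3·9 + 1), so t ≡ 7·7 = 49 ≡ 4 (mod 9).
    Then x = 1 + 4·4 = 17, valid modulo lcm(4, 9) = 36: x ≡ 17 (mod 36).
  Combine with x ≡ 17 (mod 19); new modulus lcm = 684.
    Write x = 17 + 36·t and substitute into x ≡ 17 (mod 19): 36·t ≡ 17 − 17 = 0 (mod 19).
    Reduce coefficients mod 19: 17·t ≡ 0 (mod 19).
    The inverse of 17 mod 19 is 9 (since 17·9 = 153 = 8·19 + 1), so t ≡ 9·0 = 0 ≡ 0 (mod 19).
    Then x = 17 + 36·0 = 17, valid modulo lcm(36, 19) = 684: x ≡ 17 (mod 684).
  Combine with x ≡ 9 (mod 13); new modulus lcm = 8892.
    Write x = 17 + 684·t and substitute into x ≡ 9 (mod 13): 684·t ≡ 9 − 17 = -8 (mod 13).
    Reduce coefficients mod 13: 8·t ≡ 5 (mod 13).
    The inverse of 8 mod 13 is 5 (since 8·5 = 40 = 3·13 + 1), so t ≡ 5·5 = 25 ≡ 12 (mod 13).
    Then x = 17 + 684·12 = 8225, valid modulo lcm(684, 13) = 8892: x ≡ 8225 (mod 8892).
Verify against each original: 8225 mod 4 = 1, 8225 mod 9 = 8, 8225 mod 19 = 17, 8225 mod 13 = 9.

x ≡ 8225 (mod 8892).
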